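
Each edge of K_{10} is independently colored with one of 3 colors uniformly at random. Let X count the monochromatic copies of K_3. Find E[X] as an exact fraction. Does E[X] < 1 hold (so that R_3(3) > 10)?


E[X] = C(10, 3) · 3^{1 − 3} = 120 · 3^{−2} = 120/9.
As a reduced fraction: E[X] = 40/3 ≈ 13.3333333.
Is E[X] < 1? NO.
Since E[X] ≥ 1, the first-moment bound is inconclusive at n = 10; it does NOT by itself certify R_3(3) > 10.

E[X] = 40/3 ≈ 13.3333333; E[X] ≥ 1; first-moment method inconclusive here.


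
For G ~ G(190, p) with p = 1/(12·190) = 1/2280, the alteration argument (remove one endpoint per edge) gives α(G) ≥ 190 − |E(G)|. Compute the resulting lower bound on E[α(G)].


E[|E(G)|] = C(190, 2)·p = 17955 · (1/2280) = 63/8.
E[α(G)] ≥ n − E[|E(G)|] = 190 − 63/8 = 1457/8.
Numerically: ≈ 182.1250.
(This is only a lower bound; the true E[α(G)] may be larger.)

E[α(G)] ≥ 1457/8 ≈ 182.1250.


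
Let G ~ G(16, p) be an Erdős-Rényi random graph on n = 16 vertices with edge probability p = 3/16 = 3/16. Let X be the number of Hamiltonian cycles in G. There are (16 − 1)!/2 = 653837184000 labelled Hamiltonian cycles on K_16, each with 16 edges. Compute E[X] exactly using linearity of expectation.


K_16 has (16 − 1)!/2 = 653837184000 labelled Hamiltonian cycles.
For each such Hamiltonian cycle H, let X_H = 1 if all 16 edges of H are present in G. Then P[X_H = 1] = p^{16} = (3/16)^{16} = 43046721/18446744073709551616.
Summing the indicators: E[X] = Σ_H E[X_H] = 653837184000 · p^{16} = 653837184000 · 43046721/18446744073709551616 = 27485885585032875/18014398509481984.
Numerically: E[X] ≈ 1.526.

E[X] = 653837184000 · (3/16)^{16} = 27485885585032875/18014398509481984 ≈ 1.526.


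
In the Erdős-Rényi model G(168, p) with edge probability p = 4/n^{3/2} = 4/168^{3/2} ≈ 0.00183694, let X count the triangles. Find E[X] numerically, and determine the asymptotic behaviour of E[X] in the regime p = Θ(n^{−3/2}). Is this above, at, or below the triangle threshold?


Number of potential triangles: C(168, 3) = 776216.
Each occurs with probability p³ ≈ (0.00183694)³ ≈ 6.19852285e-09.
By linearity: E[X] = C(168, 3)·p³ ≈ 776216 · 6.19852285e-09 ≈ 0.004811.
Since α = 3/2 > 1, p = c/n^{3/2} = o(1/n) is below the triangle threshold p ~ 1/n. Asymptotically E[X] ~ (c³/6)·n^{3(1−α)} = (4³/6)·n^{-1.5} → 0, so by Markov's inequality G has no triangles w.h.p.

E[X] ≈ 0.004811; in regime p = Θ(1/n^{3/2}) E[X] tends to 0 (below the triangle threshold p ~ 1/n).


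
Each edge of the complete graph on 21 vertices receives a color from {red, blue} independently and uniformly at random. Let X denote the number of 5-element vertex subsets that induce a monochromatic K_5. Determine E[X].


Let X = Σ_S X_S over the C(21, 5) = 20349 subsets S of size 5, where X_S = 1 if the K_5 on S is monochromatic.
For a fixed S, the K_5 on S has C(5, 2) = 10 edges. P[all 10 edges red] = (1/2)^10, and likewise for blue, so P[monochromatic] = 2·(1/2)^10 = 2^{1 − 10} = 1/512.
By linearity: E[X] = C(21, 5) · 2^{1 − 10} = 20349 · 1/512 = 20349/512.
Numerically: E[X] ≈ 39.74414.

E[X] = C(21,5)·2^(1−C(5,2)) = 20349/512 ≈ 39.74414.


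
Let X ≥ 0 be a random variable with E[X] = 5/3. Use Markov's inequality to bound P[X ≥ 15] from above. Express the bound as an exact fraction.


μ = E[X] = 5/3, a = 15.
Markov: P[X ≥ 15] ≤ μ/a = (5/3)/15 = 1/9.
Numerically: ≈ 0.11111.
(Since a = 15 > μ = 1.66667, the bound 1/9 is < 1 and informative.)

P[X ≥ 15] ≤ 1/9 ≈ 0.11111.


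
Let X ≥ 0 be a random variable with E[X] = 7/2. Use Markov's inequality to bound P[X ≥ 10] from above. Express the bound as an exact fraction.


μ = E[X] = 7/2, a = 10.
Markov: P[X ≥ 10] ≤ μ/a = (7/2)/10 = 7/20.
Numerically: ≈ 0.350000.
(Since a = 10 > μ = 3.500000, the bound 7/20 is < 1 and informative.)

P[X ≥ 10] ≤ 7/20 ≈ 0.350000.


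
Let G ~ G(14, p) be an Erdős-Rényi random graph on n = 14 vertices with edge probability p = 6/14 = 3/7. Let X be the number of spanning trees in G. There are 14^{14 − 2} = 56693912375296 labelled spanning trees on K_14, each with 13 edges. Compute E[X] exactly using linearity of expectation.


K_14 has 14^{14 − 2} = 56693912375296 labelled spanning trees.
For each such spanning tree H, let X_H = 1 if all 13 edges of H are present in G. Then P[X_H = 1] = p^{13} = (3/7)^{13} = 1594323/96889010407.
By linearity of expectation: E[X] = Σ_H E[X_H] = 56693912375296 · p^{13} = 56693912375296 · 1594323/96889010407 = 6530347008/7.
Numerically: E[X] ≈ 9.33e+08.

E[X] = 56693912375296 · (3/7)^{13} = 6530347008/7 ≈ 9.33e+08.


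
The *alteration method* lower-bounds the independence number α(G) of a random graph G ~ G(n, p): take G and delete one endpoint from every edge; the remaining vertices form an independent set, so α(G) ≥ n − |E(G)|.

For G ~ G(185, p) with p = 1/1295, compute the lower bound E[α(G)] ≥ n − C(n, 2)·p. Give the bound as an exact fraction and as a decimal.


E[|E(G)|] = C(185, 2)·p = 17020 · (1/1295) = 92/7.
E[α(G)] ≥ n − E[|E(G)|] = 185 − 92/7 = 1203/7.
Numerically: ≈ 171.857.
(This is only a lower bound; the true E[α(G)] may be larger.)

E[α(G)] ≥ 1203/7 ≈ 171.857.


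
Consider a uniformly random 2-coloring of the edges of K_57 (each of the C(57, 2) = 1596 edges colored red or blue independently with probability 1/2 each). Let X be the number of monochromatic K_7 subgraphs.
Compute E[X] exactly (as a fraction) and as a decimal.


Let X = Σ_S X_S over the C(57, 7) = 264385836 subsets S of size 7, where X_S = 1 if the K_7 on S is monochromatic.
For a fixed S, the K_7 on S has C(7, 2) = 21 edges. P[all 21 edges red] = (1/2)^21, and likewise for blue, so P[monochromatic] = 2·(1/2)^21 = 2^{1 − 21} = 1/1048576.
Summing: E[X] = C(57, 7) · 2^{1 − 21} = 264385836 · 1/1048576 = 66096459/262144.
Numerically: E[X] ≈ 252.137981.

E[X] = C(57,7)·2^(1−C(7,2)) = 66096459/262144 ≈ 252.137981.


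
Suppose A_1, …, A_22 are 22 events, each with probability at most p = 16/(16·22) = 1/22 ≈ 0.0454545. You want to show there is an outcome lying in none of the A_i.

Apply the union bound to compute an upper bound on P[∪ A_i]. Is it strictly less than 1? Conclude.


Union bound: P[∪_{i=1}^{22} A_i] ≤ Σ_i P[A_i] ≤ 22·p = 22·(1/22) = 1.
Numerically: 1 ≈ 1.0000000.
Is 1 < 1? NO.
Since the bound 1 is ≥ 1, the union bound is uninformative here; it does NOT by itself certify existence.

22·p = 1 ≈ 1.0000000; existence NOT certified by the union bound.


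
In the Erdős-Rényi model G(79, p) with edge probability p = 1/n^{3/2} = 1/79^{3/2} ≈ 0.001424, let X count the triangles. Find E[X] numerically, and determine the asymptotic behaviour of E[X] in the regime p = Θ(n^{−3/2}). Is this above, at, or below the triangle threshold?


Number of potential triangles: C(79, 3) = 79079.
Each occurs with probability p³ ≈ (0.001424)³ ≈ 2.888538e-09.
By linearity: E[X] = C(79, 3)·p³ ≈ 79079 · 2.888538e-09 ≈ 0.0002.
Since α = 3/2 > 1, p = c/n^{3/2} = o(1/n) is below the triangle threshold p ~ 1/n. Asymptotically E[X] ~ (c³/6)·n^{3(1−α)} = (1³/6)·n^{-1.5} → 0, so by Markov's inequality G has no triangles w.h.p.

E[X] ≈ 0.0002; in regime p = Θ(1/n^{3/2}) E[X] tends to 0 (below the triangle threshold p ~ 1/n).


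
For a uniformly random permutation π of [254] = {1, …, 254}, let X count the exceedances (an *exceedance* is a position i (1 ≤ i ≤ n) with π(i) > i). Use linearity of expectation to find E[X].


Write X = Σ_{i=1}^{254} X_i, where X_i = 1_{π(i) > i}.
For each fixed i, π(i) is uniform over {1, …, 254} (marginal of a uniform permutation), so P[π(i) > i] = (n − i)/n. Summing: Σ_{i=1}^{254} (n − i)/n = (0 + 1 + … + 253)/254 = 254(254 − 1)/(2·254) = (254 − 1)/2.
Hence E[X] = Σ_{i=1}^{254} (254 − i)/254 = 253/2 ≈ 126.5000.

E[X] = 253/2 = 126.5000.


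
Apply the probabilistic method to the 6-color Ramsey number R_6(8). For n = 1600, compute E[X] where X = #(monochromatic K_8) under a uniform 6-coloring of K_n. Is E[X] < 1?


E[X] = C(1600, 8) · 6^{1 − 28} = 1046712188466516943800 · 6^{−27} = 1046712188466516943800/1023490369077469249536.
As a reduced fraction: E[X] = 4845889761419059925/4738381338321616896 ≈ 1.02269.
Is E[X] < 1? NO.
Since E[X] ≥ 1, the first-moment bound is inconclusive at n = 1600; it does NOT by itself certify R_6(8) > 1600.

E[X] = 4845889761419059925/4738381338321616896 ≈ 1.02269; E[X] ≥ 1; first-moment method inconclusive here.


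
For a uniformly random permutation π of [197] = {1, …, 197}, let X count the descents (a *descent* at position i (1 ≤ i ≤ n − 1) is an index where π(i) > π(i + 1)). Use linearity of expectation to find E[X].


Write X = Σ X_I over i = 1, …, 196, with X_I the indicator of one descent.
There are 196 indicators.
For each fixed i, the pair (π(i), π(i+1)) is a uniformly random ordered pair of distinct values from {1, …, 197}; by symmetry P[π(i) > π(i+1)] = 1/2.
By linearity: E[X] = 196 · (1/2) = (197 − 1) · (1/2) = 98 ≈ 98.00000.

E[X] = 98 = 98.00000.


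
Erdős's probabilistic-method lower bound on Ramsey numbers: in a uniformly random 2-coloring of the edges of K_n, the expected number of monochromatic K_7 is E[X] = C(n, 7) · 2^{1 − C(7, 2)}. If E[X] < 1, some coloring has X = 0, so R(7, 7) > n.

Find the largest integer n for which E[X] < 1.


We need C(n, 7) · 2^{1 − 21} < 1, i.e. C(n, 7) < 2^{21 − 1} = 1048576.
Check values of n near the boundary:
  n = 21: C(21, 7) = 116280; 116280 < 1048576? YES
  n = 22: C(22, 7) = 170544; 170544 < 1048576? YES
  n = 23: C(23, 7) = 245157; 245157 < 1048576? YES
  n = 24: C(24, 7) = 346104; 346104 < 1048576? YES
  n = 25: C(25, 7) = 480700; 480700 < 1048576? YES
  n = 26: C(26, 7) = 657800; 657800 < 1048576? YES
  n = 27: C(27, 7) = 888030; 888030 < 1048576? YES
  n = 28: C(28, 7) = 1184040; 1184040 < 1048576? NO
  n = 29: C(29, 7) = 1560780; 1560780 < 1048576? NO
The largest n with C(n, 7) < 1048576 is n = 27 (where E[X] = 444015/524288 ≈ 0.84689). Hence R(7, 7) > 27, i.e. R(7, 7) ≥ 28.

Largest n = 27; hence R(7, 7) > 27.


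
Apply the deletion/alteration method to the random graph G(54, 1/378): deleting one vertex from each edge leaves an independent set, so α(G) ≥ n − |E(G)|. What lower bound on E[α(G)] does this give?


E[|E(G)|] = C(54, 2)·p = 1431 · (1/378) = 53/14.
E[α(G)] ≥ n − E[|E(G)|] = 54 − 53/14 = 703/14.
Numerically: ≈ 50.21429.
(This is only a lower bound; the true E[α(G)] may be larger.)

E[α(G)] ≥ 703/14 ≈ 50.21429.


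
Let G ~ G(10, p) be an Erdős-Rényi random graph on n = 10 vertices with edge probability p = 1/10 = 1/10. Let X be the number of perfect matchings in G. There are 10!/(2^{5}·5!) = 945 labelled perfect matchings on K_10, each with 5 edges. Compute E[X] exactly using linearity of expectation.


K_10 has 10!/(2^{5}·5!) = 945 labelled perfect matchings.
For each such perfect matching H, let X_H = 1 if all 5 edges of H are present in G. Then P[X_H = 1] = p^{5} = (1/10)^{5} = 1/100000.
By linearity: E[X] = Σ_H E[X_H] = 945 · p^{5} = 945 · 1/100000 = 189/20000.
Numerically: E[X] ≈ 0.00945.

E[X] = 945 · (1/10)^{5} = 189/20000 ≈ 0.00945.


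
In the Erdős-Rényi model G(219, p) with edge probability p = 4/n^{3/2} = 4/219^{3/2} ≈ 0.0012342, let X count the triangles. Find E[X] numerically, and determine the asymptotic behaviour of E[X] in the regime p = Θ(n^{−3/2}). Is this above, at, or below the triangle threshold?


Number of potential triangles: C(219, 3) = 1726669.
Each occurs with probability p³ ≈ (0.0012342)³ ≈ 1.8801022e-09.
By linearity: E[X] = C(219, 3)·p³ ≈ 1726669 · 1.8801022e-09 ≈ 0.00325.
Since α = 3/2 > 1, p = c/n^{3/2} = o(1/n) is below the triangle threshold p ~ 1/n. Asymptotically E[X] ~ (c³/6)·n^{3(1−α)} = (4³/6)·n^{-1.5} → 0, so by Markov's inequality G has no triangles w.h.p.

E[X] ≈ 0.00325; in regime p = Θ(1/n^{3/2}) E[X] tends to 0 (below the triangle threshold p ~ 1/n).


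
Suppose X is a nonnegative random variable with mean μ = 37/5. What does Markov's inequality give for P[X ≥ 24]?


μ = E[X] = 37/5, a = 24.
Markov: P[X ≥ 24] ≤ μ/a = (37/5)/24 = 37/120.
Numerically: ≈ 0.308.
(Since a = 24 > μ = 7.400, the bound 37/120 is < 1 and informative.)

P[X ≥ 24] ≤ 37/120 ≈ 0.308.


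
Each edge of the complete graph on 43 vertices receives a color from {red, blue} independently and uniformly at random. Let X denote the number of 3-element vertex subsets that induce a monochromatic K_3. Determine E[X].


Let X = Σ_S X_S over the C(43, 3) = 12341 subsets S of size 3, where X_S = 1 if the K_3 on S is monochromatic.
For a fixed S, the K_3 on S has C(3, 2) = 3 edges. P[all 3 edges red] = (1/2)^3, and likewise for blue, so P[monochromatic] = 2·(1/2)^3 = 2^{1 − 3} = 1/4.
Summing: E[X] = C(43, 3) · 2^{1 − 3} = 12341 · 1/4 = 12341/4.
Numerically: E[X] ≈ 3085.250.

E[X] = C(43,3)·2^(1−C(3,2)) = 12341/4 ≈ 3085.250.


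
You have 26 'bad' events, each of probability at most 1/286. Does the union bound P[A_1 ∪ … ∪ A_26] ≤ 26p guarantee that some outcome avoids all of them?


Union bound: P[∪_{i=1}^{26} A_i] ≤ Σ_i P[A_i] ≤ 26·p = 26·(1/286) = 1/11.
Numerically: 1/11 ≈ 0.0909.
Is 1/11 < 1? YES.
Since P[∪ A_i] ≤ 1/11 < 1, the complement has P[∩ A_i^c] ≥ 1 − 1/11 = 10/11 > 0, so some outcome avoids every A_i.

26·p = 1/11 ≈ 0.0909; existence CERTIFIED by the union bound.


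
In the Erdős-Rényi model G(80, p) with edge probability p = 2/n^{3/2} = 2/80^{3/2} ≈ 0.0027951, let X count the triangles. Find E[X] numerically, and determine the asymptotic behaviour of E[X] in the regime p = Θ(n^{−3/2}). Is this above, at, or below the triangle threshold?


Number of potential triangles: C(80, 3) = 82160.
Each occurs with probability p³ ≈ (0.0027951)³ ≈ 2.1836601e-08.
By linearity: E[X] = C(80, 3)·p³ ≈ 82160 · 2.1836601e-08 ≈ 0.00179.
Since α = 3/2 > 1, p = c/n^{3/2} = o(1/n) is below the triangle threshold p ~ 1/n. Asymptotically E[X] ~ (c³/6)·n^{3(1−α)} = (2³/6)·n^{-1.5} → 0, so by Markov's inequality G has no triangles w.h.p.

E[X] ≈ 0.00179; in regime p = Θ(1/n^{3/2}) E[X] tends to 0 (below the triangle threshold p ~ 1/n).


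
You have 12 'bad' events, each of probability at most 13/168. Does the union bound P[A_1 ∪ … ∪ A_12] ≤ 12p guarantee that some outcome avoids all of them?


Union bound: P[∪_{i=1}^{12} A_i] ≤ Σ_i P[A_i] ≤ 12·p = 12·(13/168) = 13/14.
Numerically: 13/14 ≈ 0.92857.
Is 13/14 < 1? YES.
Since P[∪ A_i] ≤ 13/14 < 1, the complement has P[∩ A_i^c] ≥ 1 − 13/14 = 1/14 > 0, so some outcome avoids every A_i.

12·p = 13/14 ≈ 0.92857; existence CERTIFIED by the union bound.


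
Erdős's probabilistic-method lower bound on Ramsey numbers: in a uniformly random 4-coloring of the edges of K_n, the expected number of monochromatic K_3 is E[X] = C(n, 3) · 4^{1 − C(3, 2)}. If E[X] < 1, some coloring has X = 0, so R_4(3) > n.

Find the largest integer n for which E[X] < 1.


We need C(n, 3) · 4^{1 − 3} < 1, i.e. C(n, 3) < 4^{3 − 1} = 16.
Check values of n near the boundary:
  n = 4: C(4, 3) = 4; 4 < 16? YES
  n = 5: C(5, 3) = 10; 10 < 16? YES
  n = 6: C(6, 3) = 20; 20 < 16? NO
The largest n with C(n, 3) < 16 is n = 5 (where E[X] = 5/8 ≈ 0.62500). Hence R_4(3) > 5, i.e. R_4(3) ≥ 6.

Largest n = 5; hence R_4(3) > 5.


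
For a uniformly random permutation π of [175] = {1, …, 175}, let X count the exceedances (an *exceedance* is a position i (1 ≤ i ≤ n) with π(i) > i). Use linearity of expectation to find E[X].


Write X = Σ_{i=1}^{175} X_i, where X_i = 1_{π(i) > i}.
For each fixed i, π(i) is uniform over {1, …, 175} (marginal of a uniform permutation), so P[π(i) > i] = (n − i)/n. Summing: Σ_{i=1}^{175} (n − i)/n = (0 + 1 + … + 174)/175 = 175(175 − 1)/(2·175) = (175 − 1)/2.
Hence E[X] = Σ_{i=1}^{175} (175 − i)/175 = 87 ≈ 87.000000.

E[X] = 87 = 87.000000.


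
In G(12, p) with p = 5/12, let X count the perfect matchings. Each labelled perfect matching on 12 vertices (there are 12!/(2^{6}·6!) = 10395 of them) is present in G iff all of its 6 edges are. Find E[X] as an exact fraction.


K_12 has 12!/(2^{6}·6!) = 10395 labelled perfect matchings.
For each such perfect matching H, let X_H = 1 if all 6 edges of H are present in G. Then P[X_H = 1] = p^{6} = (5/12)^{6} = 15625/2985984.
By linearity: E[X] = Σ_H E[X_H] = 10395 · p^{6} = 10395 · 15625/2985984 = 6015625/110592.
Numerically: E[X] ≈ 54.4.

E[X] = 10395 · (5/12)^{6} = 6015625/110592 ≈ 54.4.


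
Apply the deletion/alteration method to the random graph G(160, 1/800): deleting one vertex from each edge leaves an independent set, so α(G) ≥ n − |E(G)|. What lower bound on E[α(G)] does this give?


E[|E(G)|] = C(160, 2)·p = 12720 · (1/800) = 159/10.
E[α(G)] ≥ n − E[|E(G)|] = 160 − 159/10 = 1441/10.
Numerically: ≈ 144.100000.
(This is only a lower bound; the true E[α(G)] may be larger.)

E[α(G)] ≥ 1441/10 ≈ 144.100000.


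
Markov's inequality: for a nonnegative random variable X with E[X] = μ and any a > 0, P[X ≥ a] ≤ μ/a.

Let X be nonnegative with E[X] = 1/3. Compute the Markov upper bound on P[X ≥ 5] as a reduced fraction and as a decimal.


μ = E[X] = 1/3, a = 5.
Markov: P[X ≥ 5] ≤ μ/a = (1/3)/5 = 1/15.
Numerically: ≈ 0.066667.
(Since a = 5 > μ = 0.333333, the bound 1/15 is < 1 and informative.)

P[X ≥ 5] ≤ 1/15 ≈ 0.066667.


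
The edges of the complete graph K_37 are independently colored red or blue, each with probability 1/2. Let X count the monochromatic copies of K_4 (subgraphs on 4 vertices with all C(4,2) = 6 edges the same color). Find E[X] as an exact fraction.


Let X = Σ_S X_S over the C(37, 4) = 66045 subsets S of size 4, where X_S = 1 if the K_4 on S is monochromatic.
For a fixed S, the K_4 on S has C(4, 2) = 6 edges. P[all 6 edges red] = (1/2)^6, and likewise for blue, so P[monochromatic] = 2·(1/2)^6 = 2^{1 − 6} = 1/32.
By linearity of expectation: E[X] = C(37, 4) · 2^{1 − 6} = 66045 · 1/32 = 66045/32.
Numerically: E[X] ≈ 2063.90625.

E[X] = C(37,4)·2^(1−C(4,2)) = 66045/32 ≈ 2063.90625.


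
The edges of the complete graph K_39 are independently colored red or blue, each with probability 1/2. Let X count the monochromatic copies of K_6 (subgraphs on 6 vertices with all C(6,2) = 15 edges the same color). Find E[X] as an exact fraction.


Let X = Σ_S X_S over the C(39, 6) = 3262623 subsets S of size 6, where X_S = 1 if the K_6 on S is monochromatic.
For a fixed S, the K_6 on S has C(6, 2) = 15 edges. P[all 15 edges red] = (1/2)^15, and likewise for blue, so P[monochromatic] = 2·(1/2)^15 = 2^{1 − 15} = 1/16384.
Summing: E[X] = C(39, 6) · 2^{1 − 15} = 3262623 · 1/16384 = 3262623/16384.
Numerically: E[X] ≈ 199.135.

E[X] = C(39,6)·2^(1−C(6,2)) = 3262623/16384 ≈ 199.135.


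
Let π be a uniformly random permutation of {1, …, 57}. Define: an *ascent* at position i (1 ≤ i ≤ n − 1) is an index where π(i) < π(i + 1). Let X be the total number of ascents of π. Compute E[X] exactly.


Write X = Σ X_I over i = 1, …, 56, with X_I the indicator of one ascent.
There are 56 indicators.
For each fixed i, the pair (π(i), π(i+1)) is a uniformly random ordered pair of distinct values from {1, …, 57}; by symmetry P[π(i) < π(i+1)] = 1/2.
By linearity: E[X] = 56 · (1/2) = (57 − 1) · (1/2) = 28 ≈ 28.000000.

E[X] = 28 = 28.000000.


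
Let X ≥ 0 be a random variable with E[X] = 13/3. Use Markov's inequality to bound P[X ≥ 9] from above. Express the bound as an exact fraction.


μ = E[X] = 13/3, a = 9.
Markov: P[X ≥ 9] ≤ μ/a = (13/3)/9 = 13/27.
Numerically: ≈ 0.48148.
(Since a = 9 > μ = 4.33333, the bound 13/27 is < 1 and informative.)

P[X ≥ 9] ≤ 13/27 ≈ 0.48148.


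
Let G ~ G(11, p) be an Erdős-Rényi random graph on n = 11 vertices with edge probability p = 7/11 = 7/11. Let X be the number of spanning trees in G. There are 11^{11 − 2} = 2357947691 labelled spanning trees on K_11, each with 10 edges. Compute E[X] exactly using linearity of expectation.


K_11 has 11^{11 − 2} = 2357947691 labelled spanning trees.
For each such spanning tree H, let X_H = 1 if all 10 edges of H are present in G. Then P[X_H = 1] = p^{10} = (7/11)^{10} = 282475249/25937424601.
By linearity: E[X] = Σ_H E[X_H] = 2357947691 · p^{10} = 2357947691 · 282475249/25937424601 = 282475249/11.
Numerically: E[X] ≈ 2.57e+07.

E[X] = 2357947691 · (7/11)^{10} = 282475249/11 ≈ 2.57e+07.


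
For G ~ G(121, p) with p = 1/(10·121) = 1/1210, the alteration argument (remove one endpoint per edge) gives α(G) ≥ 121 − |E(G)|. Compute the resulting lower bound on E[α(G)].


E[|E(G)|] = C(121, 2)·p = 7260 · (1/1210) = 6.
E[α(G)] ≥ n − E[|E(G)|] = 121 − 6 = 115.
Numerically: ≈ 115.0000.
(This is only a lower bound; the true E[α(G)] may be larger.)

E[α(G)] ≥ 115 ≈ 115.0000.


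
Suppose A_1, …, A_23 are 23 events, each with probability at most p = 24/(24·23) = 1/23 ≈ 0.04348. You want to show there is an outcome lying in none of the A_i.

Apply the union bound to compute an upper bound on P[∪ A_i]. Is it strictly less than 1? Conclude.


Union bound: P[∪_{i=1}^{23} A_i] ≤ Σ_i P[A_i] ≤ 23·p = 23·(1/23) = 1.
Numerically: 1 ≈ 1.00000.
Is 1 < 1? NO.
Since the bound 1 is ≥ 1, the union bound is uninformative here; it does NOT by itself certify existence.

23·p = 1 ≈ 1.00000; existence NOT certified by the union bound.


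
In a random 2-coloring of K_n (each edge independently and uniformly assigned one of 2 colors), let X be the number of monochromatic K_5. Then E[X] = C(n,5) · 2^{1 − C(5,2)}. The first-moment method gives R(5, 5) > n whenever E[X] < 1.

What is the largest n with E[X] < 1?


We need C(n, 5) · 2^{1 − 10} < 1, i.e. C(n, 5) < 2^{10 − 1} = 512.
Check values of n near the boundary:
  n = 8: C(8, 5) = 56; 56 < 512? YES
  n = 9: C(9, 5) = 126; 126 < 512? YES
  n = 10: C(10, 5) = 252; 252 < 512? YES
  n = 11: C(11, 5) = 462; 462 < 512? YES
  n = 12: C(12, 5) = 792; 792 < 512? NO
  n = 13: C(13, 5) = 1287; 1287 < 512? NO
  n = 14: C(14, 5) = 2002; 2002 < 512? NO
The largest n with C(n, 5) < 512 is n = 11 (where E[X] = 231/256 ≈ 0.902). Hence R(5, 5) > 11, i.e. R(5, 5) ≥ 12.

Largest n = 11; hence R(5, 5) > 11.


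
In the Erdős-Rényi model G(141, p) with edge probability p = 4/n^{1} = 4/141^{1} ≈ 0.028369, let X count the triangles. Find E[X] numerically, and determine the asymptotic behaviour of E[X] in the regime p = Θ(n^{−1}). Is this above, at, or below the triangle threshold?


Number of potential triangles: C(141, 3) = 457310.
Each occurs with probability p³ ≈ (0.028369)³ ≈ 2.2830879e-05.
By linearity: E[X] = C(141, 3)·p³ ≈ 457310 · 2.2830879e-05 ≈ 10.44079.
Here α = 1, so p = 4/n is exactly at the triangle threshold p ~ 1/n. Asymptotically E[X] → c³/6 = 4³/6 = 32/3 ≈ 10.66667, a bounded constant. In this regime the triangle count is asymptotically Poisson(c³/6).

E[X] ≈ 10.44079; in regime p = Θ(1/n^{1}) E[X] stays bounded (at the triangle threshold p ~ 1/n).


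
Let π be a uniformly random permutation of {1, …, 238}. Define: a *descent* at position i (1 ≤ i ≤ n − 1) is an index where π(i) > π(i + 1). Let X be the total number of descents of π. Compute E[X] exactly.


Write X = Σ X_I over i = 1, …, 237, with X_I the indicator of one descent.
There are 237 indicators.
For each fixed i, the pair (π(i), π(i+1)) is a uniformly random ordered pair of distinct values from {1, …, 238}; by symmetry P[π(i) > π(i+1)] = 1/2.
By linearity: E[X] = 237 · (1/2) = (238 − 1) · (1/2) = 237/2 ≈ 118.500.

E[X] = 237/2 = 118.500.


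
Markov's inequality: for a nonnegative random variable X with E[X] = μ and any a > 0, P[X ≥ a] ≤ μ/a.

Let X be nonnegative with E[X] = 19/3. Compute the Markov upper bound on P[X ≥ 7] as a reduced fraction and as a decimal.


μ = E[X] = 19/3, a = 7.
Markov: P[X ≥ 7] ≤ μ/a = (19/3)/7 = 19/21.
Numerically: ≈ 0.905.
(Since a = 7 > μ = 6.333, the bound 19/21 is < 1 and informative.)

P[X ≥ 7] ≤ 19/21 ≈ 0.905.


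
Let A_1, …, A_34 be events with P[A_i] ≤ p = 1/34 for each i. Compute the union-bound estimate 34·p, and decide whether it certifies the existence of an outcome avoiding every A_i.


Union bound: P[∪_{i=1}^{34} A_i] ≤ Σ_i P[A_i] ≤ 34·p = 34·(1/34) = 1.
Numerically: 1 ≈ 1.000000.
Is 1 < 1? NO.
Since the bound 1 is ≥ 1, the union bound is uninformative here; it does NOT by itself certify existence.

34·p = 1 ≈ 1.000000; existence NOT certified by the union bound.


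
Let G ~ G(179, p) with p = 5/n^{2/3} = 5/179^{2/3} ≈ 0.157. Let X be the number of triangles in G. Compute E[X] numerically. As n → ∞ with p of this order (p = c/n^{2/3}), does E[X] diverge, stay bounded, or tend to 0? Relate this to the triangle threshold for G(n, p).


Number of potential triangles: C(179, 3) = 939929.
Each occurs with probability p³ ≈ (0.157)³ ≈ 3.90125e-03.
By linearity: E[X] = C(179, 3)·p³ ≈ 939929 · 3.90125e-03 ≈ 3666.899.
Since α = 2/3 < 1, p = c/n^{2/3} ≫ 1/n is above the triangle threshold p ~ 1/n. Asymptotically E[X] ~ (c³/6)·n^{3(1−α)} = (5³/6)·n^{1} → ∞; triangles are abundant w.h.p.

E[X] ≈ 3666.899; in regime p = Θ(1/n^{2/3}) E[X] diverges (above the triangle threshold p ~ 1/n).


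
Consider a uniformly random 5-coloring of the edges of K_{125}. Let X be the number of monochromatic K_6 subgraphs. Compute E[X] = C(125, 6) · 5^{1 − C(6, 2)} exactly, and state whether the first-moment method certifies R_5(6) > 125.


E[X] = C(125, 6) · 5^{1 − 15} = 4690625500 · 5^{−14} = 4690625500/6103515625.
As a reduced fraction: E[X] = 37525004/48828125 ≈ 0.7685121.
Is E[X] < 1? YES.
Since E[X] < 1, there exists a 5-coloring of K_{125} with no monochromatic K_6; hence R_5(6) > 125.

E[X] = 37525004/48828125 ≈ 0.7685121; E[X] < 1, so R_5(6) > 125.


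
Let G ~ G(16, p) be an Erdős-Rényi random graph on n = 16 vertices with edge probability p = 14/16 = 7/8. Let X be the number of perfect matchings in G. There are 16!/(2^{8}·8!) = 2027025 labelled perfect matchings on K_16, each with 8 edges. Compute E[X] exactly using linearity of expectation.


K_16 has 16!/(2^{8}·8!) = 2027025 labelled perfect matchings.
For each such perfect matching H, let X_H = 1 if all 8 edges of H are present in G. Then P[X_H = 1] = p^{8} = (7/8)^{8} = 5764801/16777216.
By linearity: E[X] = Σ_H E[X_H] = 2027025 · p^{8} = 2027025 · 5764801/16777216 = 11685395747025/16777216.
Numerically: E[X] ≈ 6.965e+05.

E[X] = 2027025 · (7/8)^{8} = 11685395747025/16777216 ≈ 6.965e+05.


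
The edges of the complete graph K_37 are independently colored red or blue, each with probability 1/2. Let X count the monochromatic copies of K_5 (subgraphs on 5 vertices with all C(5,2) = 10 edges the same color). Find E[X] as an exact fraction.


Let X = Σ_S X_S over the C(37, 5) = 435897 subsets S of size 5, where X_S = 1 if the K_5 on S is monochromatic.
For a fixed S, the K_5 on S has C(5, 2) = 10 edges. P[all 10 edges red] = (1/2)^10, and likewise for blue, so P[monochromatic] = 2·(1/2)^10 = 2^{1 − 10} = 1/512.
By linearity of expectation: E[X] = C(37, 5) · 2^{1 − 10} = 435897 · 1/512 = 435897/512.
Numerically: E[X] ≈ 851.36133.

E[X] = C(37,5)·2^(1−C(5,2)) = 435897/512 ≈ 851.36133.


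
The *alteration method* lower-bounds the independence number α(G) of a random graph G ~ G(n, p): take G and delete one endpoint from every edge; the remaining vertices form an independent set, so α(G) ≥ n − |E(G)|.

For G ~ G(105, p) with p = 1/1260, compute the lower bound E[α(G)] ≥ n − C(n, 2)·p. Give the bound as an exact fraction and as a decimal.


E[|E(G)|] = C(105, 2)·p = 5460 · (1/1260) = 13/3.
E[α(G)] ≥ n − E[|E(G)|] = 105 − 13/3 = 302/3.
Numerically: ≈ 100.667.
(This is only a lower bound; the true E[α(G)] may be larger.)

E[α(G)] ≥ 302/3 ≈ 100.667.


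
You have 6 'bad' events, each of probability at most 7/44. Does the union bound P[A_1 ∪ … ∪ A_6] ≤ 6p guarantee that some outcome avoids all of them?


Union bound: P[∪_{i=1}^{6} A_i] ≤ Σ_i P[A_i] ≤ 6·p = 6·(7/44) = 21/22.
Numerically: 21/22 ≈ 0.954545.
Is 21/22 < 1? YES.
Since P[∪ A_i] ≤ 21/22 < 1, the complement has P[∩ A_i^c] ≥ 1 − 21/22 = 1/22 > 0, so some outcome avoids every A_i.

6·p = 21/22 ≈ 0.954545; existence CERTIFIED by the union bound.


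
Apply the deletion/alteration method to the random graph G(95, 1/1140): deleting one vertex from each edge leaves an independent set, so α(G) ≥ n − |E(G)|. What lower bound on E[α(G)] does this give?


E[|E(G)|] = C(95, 2)·p = 4465 · (1/1140) = 47/12.
E[α(G)] ≥ n − E[|E(G)|] = 95 − 47/12 = 1093/12.
Numerically: ≈ 91.083.
(This is only a lower bound; the true E[α(G)] may be larger.)

E[α(G)] ≥ 1093/12 ≈ 91.083.


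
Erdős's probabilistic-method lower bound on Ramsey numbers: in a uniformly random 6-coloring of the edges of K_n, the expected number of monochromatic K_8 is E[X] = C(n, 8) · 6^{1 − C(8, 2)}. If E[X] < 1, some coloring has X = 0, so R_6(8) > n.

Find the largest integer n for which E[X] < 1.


We need C(n, 8) · 6^{1 − 28} < 1, i.e. C(n, 8) < 6^{28 − 1} = 1023490369077469249536.
Check values of n near the boundary:
  n = 1594: C(1594, 8) = 1015652773590544255167; 1015652773590544255167 < 1023490369077469249536? YES
  n = 1595: C(1595, 8) = 1020772636343363633895; 1020772636343363633895 < 1023490369077469249536? YES
  n = 1596: C(1596, 8) = 1025915067760710553965; 1025915067760710553965 < 1023490369077469249536? NO
  n = 1597: C(1597, 8) = 1031080153060953275445; 1031080153060953275445 < 1023490369077469249536? NO
The largest n with C(n, 8) < 1023490369077469249536 is n = 1595 (where E[X] = 113419181815929292655/113721152119718805504 ≈ 0.9973446). Hence R_6(8) > 1595, i.e. R_6(8) ≥ 1596.

Largest n = 1595; hence R_6(8) > 1595.


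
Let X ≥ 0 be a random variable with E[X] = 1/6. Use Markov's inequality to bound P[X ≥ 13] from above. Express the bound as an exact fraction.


μ = E[X] = 1/6, a = 13.
Markov: P[X ≥ 13] ≤ μ/a = (1/6)/13 = 1/78.
Numerically: ≈ 0.0128.
(Since a = 13 > μ = 0.1667, the bound 1/78 is < 1 and informative.)

P[X ≥ 13] ≤ 1/78 ≈ 0.0128.


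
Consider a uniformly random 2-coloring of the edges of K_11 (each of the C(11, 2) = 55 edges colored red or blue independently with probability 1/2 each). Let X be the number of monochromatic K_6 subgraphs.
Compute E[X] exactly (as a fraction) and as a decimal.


Let X = Σ_S X_S over the C(11, 6) = 462 subsets S of size 6, where X_S = 1 if the K_6 on S is monochromatic.
For a fixed S, the K_6 on S has C(6, 2) = 15 edges. P[all 15 edges red] = (1/2)^15, and likewise for blue, so P[monochromatic] = 2·(1/2)^15 = 2^{1 − 15} = 1/16384.
By linearity: E[X] = C(11, 6) · 2^{1 − 15} = 462 · 1/16384 = 231/8192.
Numerically: E[X] ≈ 0.02820.

E[X] = C(11,6)·2^(1−C(6,2)) = 231/8192 ≈ 0.02820.


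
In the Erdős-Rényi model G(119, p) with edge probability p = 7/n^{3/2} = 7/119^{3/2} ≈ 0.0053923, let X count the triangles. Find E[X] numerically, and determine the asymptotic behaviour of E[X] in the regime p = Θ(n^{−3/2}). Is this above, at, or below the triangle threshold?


Number of potential triangles: C(119, 3) = 273819.
Each occurs with probability p³ ≈ (0.0053923)³ ≈ 1.5679521e-07.
By linearity: E[X] = C(119, 3)·p³ ≈ 273819 · 1.5679521e-07 ≈ 0.04293.
Since α = 3/2 > 1, p = c/n^{3/2} = o(1/n) is below the triangle threshold p ~ 1/n. Asymptotically E[X] ~ (c³/6)·n^{3(1−α)} = (7³/6)·n^{-1.5} → 0, so by Markov's inequality G has no triangles w.h.p.

E[X] ≈ 0.04293; in regime p = Θ(1/n^{3/2}) E[X] tends to 0 (below the triangle threshold p ~ 1/n).


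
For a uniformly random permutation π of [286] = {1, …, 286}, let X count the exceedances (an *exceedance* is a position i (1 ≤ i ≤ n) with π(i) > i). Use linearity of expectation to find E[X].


Write X = Σ_{i=1}^{286} X_i, where X_i = 1_{π(i) > i}.
For each fixed i, π(i) is uniform over {1, …, 286} (marginal of a uniform permutation), so P[π(i) > i] = (n − i)/n. Summing: Σ_{i=1}^{286} (n − i)/n = (0 + 1 + … + 285)/286 = 286(286 − 1)/(2·286) = (286 − 1)/2.
Hence E[X] = Σ_{i=1}^{286} (286 − i)/286 = 285/2 ≈ 142.50000.

E[X] = 285/2 = 142.50000.


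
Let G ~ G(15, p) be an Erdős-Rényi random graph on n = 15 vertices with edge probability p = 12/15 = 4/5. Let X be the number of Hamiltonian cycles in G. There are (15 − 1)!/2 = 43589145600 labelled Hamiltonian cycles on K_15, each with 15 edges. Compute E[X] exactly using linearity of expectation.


K_15 has (15 − 1)!/2 = 43589145600 labelled Hamiltonian cycles.
For each such Hamiltonian cycle H, let X_H = 1 if all 15 edges of H are present in G. Then P[X_H = 1] = p^{15} = (4/5)^{15} = 1073741824/30517578125.
Summing the indicators: E[X] = Σ_H E[X_H] = 43589145600 · p^{15} = 43589145600 · 1073741824/30517578125 = 1872139548125822976/1220703125.
Numerically: E[X] ≈ 1.534e+09.

E[X] = 43589145600 · (4/5)^{15} = 1872139548125822976/1220703125 ≈ 1.534e+09.


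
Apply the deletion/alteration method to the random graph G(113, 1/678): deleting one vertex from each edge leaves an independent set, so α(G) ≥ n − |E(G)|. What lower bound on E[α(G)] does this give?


E[|E(G)|] = C(113, 2)·p = 6328 · (1/678) = 28/3.
E[α(G)] ≥ n − E[|E(G)|] = 113 − 28/3 = 311/3.
Numerically: ≈ 103.66667.
(This is only a lower bound; the true E[α(G)] may be larger.)

E[α(G)] ≥ 311/3 ≈ 103.66667.


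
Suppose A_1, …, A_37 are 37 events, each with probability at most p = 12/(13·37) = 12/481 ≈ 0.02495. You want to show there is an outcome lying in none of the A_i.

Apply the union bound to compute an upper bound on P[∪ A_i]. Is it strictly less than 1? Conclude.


Union bound: P[∪_{i=1}^{37} A_i] ≤ Σ_i P[A_i] ≤ 37·p = 37·(12/481) = 12/13.
Numerically: 12/13 ≈ 0.92308.
Is 12/13 < 1? YES.
Since P[∪ A_i] ≤ 12/13 < 1, the complement has P[∩ A_i^c] ≥ 1 − 12/13 = 1/13 > 0, so some outcome avoids every A_i.

37·p = 12/13 ≈ 0.92308; existence CERTIFIED by the union bound.


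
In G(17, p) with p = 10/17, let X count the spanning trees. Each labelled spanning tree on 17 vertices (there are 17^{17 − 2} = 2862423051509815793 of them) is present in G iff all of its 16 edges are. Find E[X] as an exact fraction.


K_17 has 17^{17 − 2} = 2862423051509815793 labelled spanning trees.
For each such spanning tree H, let X_H = 1 if all 16 edges of H are present in G. Then P[X_H = 1] = p^{16} = (10/17)^{16} = 10000000000000000/48661191875666868481.
By linearity of expectation: E[X] = Σ_H E[X_H] = 2862423051509815793 · p^{16} = 2862423051509815793 · 10000000000000000/48661191875666868481 = 10000000000000000/17.
Numerically: E[X] ≈ 5.882e+14.

E[X] = 2862423051509815793 · (10/17)^{16} = 10000000000000000/17 ≈ 5.882e+14.


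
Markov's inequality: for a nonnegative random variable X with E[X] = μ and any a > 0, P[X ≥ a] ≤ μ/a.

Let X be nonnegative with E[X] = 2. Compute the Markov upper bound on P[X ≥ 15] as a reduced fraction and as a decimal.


μ = E[X] = 2, a = 15.
Markov: P[X ≥ 15] ≤ μ/a = (2)/15 = 2/15.
Numerically: ≈ 0.133.
(Since a = 15 > μ = 2.000, the bound 2/15 is < 1 and informative.)

P[X ≥ 15] ≤ 2/15 ≈ 0.133.


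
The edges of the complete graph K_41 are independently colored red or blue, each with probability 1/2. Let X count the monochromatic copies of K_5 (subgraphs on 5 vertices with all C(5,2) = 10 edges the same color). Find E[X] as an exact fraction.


Let X = Σ_S X_S over the C(41, 5) = 749398 subsets S of size 5, where X_S = 1 if the K_5 on S is monochromatic.
For a fixed S, the K_5 on S has C(5, 2) = 10 edges. P[all 10 edges red] = (1/2)^10, and likewise for blue, so P[monochromatic] = 2·(1/2)^10 = 2^{1 − 10} = 1/512.
Summing: E[X] = C(41, 5) · 2^{1 − 10} = 749398 · 1/512 = 374699/256.
Numerically: E[X] ≈ 1463.6680.

E[X] = C(41,5)·2^(1−C(5,2)) = 374699/256 ≈ 1463.6680.


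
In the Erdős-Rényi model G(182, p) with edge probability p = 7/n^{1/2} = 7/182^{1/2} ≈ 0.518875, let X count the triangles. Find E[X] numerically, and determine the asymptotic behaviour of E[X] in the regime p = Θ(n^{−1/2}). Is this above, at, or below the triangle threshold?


Number of potential triangles: C(182, 3) = 988260.
Each occurs with probability p³ ≈ (0.518875)³ ≈ 1.39696987e-01.
By linearity: E[X] = C(182, 3)·p³ ≈ 988260 · 1.39696987e-01 ≈ 138056.943979.
Since α = 1/2 < 1, p = c/n^{1/2} ≫ 1/n is above the triangle threshold p ~ 1/n. Asymptotically E[X] ~ (c³/6)·n^{3(1−α)} = (7³/6)·n^{1.5} → ∞; triangles are abundant w.h.p.

E[X] ≈ 138056.943979; in regime p = Θ(1/n^{1/2}) E[X] diverges (above the triangle threshold p ~ 1/n).


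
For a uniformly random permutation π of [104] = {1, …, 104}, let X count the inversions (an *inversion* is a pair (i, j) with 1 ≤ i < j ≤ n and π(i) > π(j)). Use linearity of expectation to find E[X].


Write X = Σ X_I over the C(104, 2) = 5356 pairs i < j, with X_I the indicator of one inversion.
There are 5356 indicators.
For each fixed pair i < j, the values π(i) and π(j) are two distinct elements of {1, …, 104} in uniformly random order; by symmetry P[π(i) > π(j)] = 1/2.
By linearity: E[X] = 5356 · (1/2) = C(104, 2) · (1/2) = 5356/2 = 2678 ≈ 2678.000.

E[X] = 2678 = 2678.000.


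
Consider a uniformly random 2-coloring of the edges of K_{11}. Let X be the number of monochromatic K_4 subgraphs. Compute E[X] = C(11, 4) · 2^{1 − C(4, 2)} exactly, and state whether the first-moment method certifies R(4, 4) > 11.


E[X] = C(11, 4) · 2^{1 − 6} = 330 · 2^{−5} = 330/32.
As a reduced fraction: E[X] = 165/16 ≈ 10.3125.
Is E[X] < 1? NO.
Since E[X] ≥ 1, the first-moment bound is inconclusive at n = 11; it does NOT by itself certify R(4, 4) > 11.

E[X] = 165/16 ≈ 10.3125; E[X] ≥ 1; first-moment method inconclusive here.


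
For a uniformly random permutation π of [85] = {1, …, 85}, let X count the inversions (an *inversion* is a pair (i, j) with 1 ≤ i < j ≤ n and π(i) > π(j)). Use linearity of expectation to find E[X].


Write X = Σ X_I over the C(85, 2) = 3570 pairs i < j, with X_I the indicator of one inversion.
There are 3570 indicators.
For each fixed pair i < j, the values π(i) and π(j) are two distinct elements of {1, …, 85} in uniformly random order; by symmetry P[π(i) > π(j)] = 1/2.
By linearity: E[X] = 3570 · (1/2) = C(85, 2) · (1/2) = 3570/2 = 1785 ≈ 1785.0000.

E[X] = 1785 = 1785.0000.


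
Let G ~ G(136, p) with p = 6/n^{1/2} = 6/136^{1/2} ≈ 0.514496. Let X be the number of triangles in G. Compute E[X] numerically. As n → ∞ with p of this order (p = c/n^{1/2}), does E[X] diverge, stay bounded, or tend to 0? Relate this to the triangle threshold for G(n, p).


Number of potential triangles: C(136, 3) = 410040.
Each occurs with probability p³ ≈ (0.514496)³ ≈ 1.36190053e-01.
By linearity: E[X] = C(136, 3)·p³ ≈ 410040 · 1.36190053e-01 ≈ 55843.369294.
Since α = 1/2 < 1, p = c/n^{1/2} ≫ 1/n is above the triangle threshold p ~ 1/n. Asymptotically E[X] ~ (c³/6)·n^{3(1−α)} = (6³/6)·n^{1.5} → ∞; triangles are abundant w.h.p.

E[X] ≈ 55843.369294; in regime p = Θ(1/n^{1/2}) E[X] diverges (above the triangle threshold p ~ 1/n).


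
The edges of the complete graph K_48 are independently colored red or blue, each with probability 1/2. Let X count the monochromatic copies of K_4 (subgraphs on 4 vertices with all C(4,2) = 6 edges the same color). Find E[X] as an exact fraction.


Let X = Σ_S X_S over the C(48, 4) = 194580 subsets S of size 4, where X_S = 1 if the K_4 on S is monochromatic.
For a fixed S, the K_4 on S has C(4, 2) = 6 edges. P[all 6 edges red] = (1/2)^6, and likewise for blue, so P[monochromatic] = 2·(1/2)^6 = 2^{1 − 6} = 1/32.
Summing: E[X] = C(48, 4) · 2^{1 − 6} = 194580 · 1/32 = 48645/8.
Numerically: E[X] ≈ 6080.625.

E[X] = C(48,4)·2^(1−C(4,2)) = 48645/8 ≈ 6080.625.
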